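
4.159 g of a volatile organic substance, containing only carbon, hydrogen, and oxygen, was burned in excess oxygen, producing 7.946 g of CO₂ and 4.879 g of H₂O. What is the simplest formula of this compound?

mol C = 7.946 g CO₂ ÷ 44.009 g/mol = 0.18055 mol
mol H = 2 × 4.879 g H₂O ÷ 18.015 g/mol = 0.54166 mol
mass O = 4.159 − (2.1686 + 0.54599) = 1.4444 g → mol O = 1.4444 ÷ 15.999 = 0.090279 mol
Divide by the smallest (0.090279 mol): C 2.000, H 6.000, O 1.000

C2H6O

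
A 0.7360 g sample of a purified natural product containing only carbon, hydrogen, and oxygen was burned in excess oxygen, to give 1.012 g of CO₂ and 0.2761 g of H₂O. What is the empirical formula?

mol C = 1.012 g CO₂ ÷ 44.009 g/mol = 0.022995 mol
mol H = 2 × 0.2761 g H₂O ÷ 18.015 g/mol = 0.030652 mol
mass O = 0.7360 − (0.27620 + 0.030897) = 0.42891 g → mol O = 0.42891 ÷ 15.999 = 0.026808 mol
Divide by the smallest (0.022995 mol): C 1.000, H 1.333, O 1.166
Multiplying each by 6 gives whole numbers: C 6.00, H 8.00, O 6.99

C6H8O7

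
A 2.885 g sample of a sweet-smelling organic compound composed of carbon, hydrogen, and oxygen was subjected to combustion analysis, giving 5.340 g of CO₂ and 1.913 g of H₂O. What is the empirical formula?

mol C = 5.340 g CO₂ ÷ 44.009 g/mol = 0.12134 mol
mol H = 2 × 1.913 g H₂O ÷ 18.015 g/mol = 0.21238 mol
mass O = 2.885 − (1.4574 + 0.21408) = 1.2135 g → mol O = 1.2135 ÷ 15.999 = 0.075850 mol
Divide by the smallest (0.075850 mol): C 1.600, H 2.800, O 1.000
Multiplying each by 5 gives whole numbers: C 8.00, H 14.00, O 5.00

C8H14O5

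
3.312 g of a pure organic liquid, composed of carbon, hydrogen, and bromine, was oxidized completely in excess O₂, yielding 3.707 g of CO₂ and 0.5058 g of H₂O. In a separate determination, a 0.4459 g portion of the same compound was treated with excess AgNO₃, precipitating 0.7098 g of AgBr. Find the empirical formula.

C3H2Br

mol C = 3.707 g CO₂ ÷ 44.009 g/mol = 0.084233 mol
mol H = 2 × 0.5058 g H₂O ÷ 18.015 g/mol = 0.056153 mol
From the AgBr data: mol Br per gram of compound = (0.7098 ÷ 187.772) ÷ 0.4459 = 0.0084775 mol/g, so in the 3.312 g combustion sample mol Br = 0.028077 mol
Divide by the smallest (0.028077 mol): C 3.000, H 2.000, Br 1.000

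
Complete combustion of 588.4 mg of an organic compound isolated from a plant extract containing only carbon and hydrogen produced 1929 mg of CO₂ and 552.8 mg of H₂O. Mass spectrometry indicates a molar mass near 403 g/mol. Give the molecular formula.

C30H42

mol C = 1.929 g CO₂ ÷ 44.009 g/mol = 0.043832 mol
mol H = 2 × 0.5528 g H₂O ÷ 18.015 g/mol = 0.061371 mol
Divide by the smallest (0.043832 mol): C 1.000, H 1.400
Multiplying each by 5 gives whole numbers: C 5.00, H 7.00
Empirical formula: C5H7
Empirical-formula mass = 67.11 g/mol; 403 ÷ 67.11 ≈ 6, so the molecular formula is C30H42.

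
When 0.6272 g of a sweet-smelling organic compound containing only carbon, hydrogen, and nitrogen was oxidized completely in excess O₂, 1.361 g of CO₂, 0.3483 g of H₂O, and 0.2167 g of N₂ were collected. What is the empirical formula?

C4H5N2

mol C = 1.361 g CO₂ ÷ 44.009 g/mol = 0.030925 mol
mol H = 2 × 0.3483 g H₂O ÷ 18.015 g/mol = 0.038668 mol
mol N = 2 × 0.2167 g N₂ ÷ 28.014 g/mol = 0.015471 mol
Divide by the smallest (0.015471 mol): C 1.999, H 2.499, N 1.000
Multiplying each by 2 gives whole numbers: C 4.00, H 5.00, N 2.00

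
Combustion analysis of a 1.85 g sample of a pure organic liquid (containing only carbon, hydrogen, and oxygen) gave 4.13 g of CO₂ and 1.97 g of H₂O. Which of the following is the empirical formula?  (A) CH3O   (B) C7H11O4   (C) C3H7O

(C) C3H7O

mol C = 4.13 g CO₂ ÷ 44.009 g/mol = 0.09384 mol
mol H = 2 × 1.97 g H₂O ÷ 18.015 g/mol = 0.2187 mol
mass O = 1.85 − (1.127 + 0.2205) = 0.5024 g → mol O = 0.5024 ÷ 15.999 = 0.03140 mol
Divide by the smallest (0.03140 mol): C 2.989, H 6.965, O 1.000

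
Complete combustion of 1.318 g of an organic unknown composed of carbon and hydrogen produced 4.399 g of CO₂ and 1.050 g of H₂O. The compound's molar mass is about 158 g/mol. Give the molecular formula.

C12H14

mol C = 4.399 g CO₂ ÷ 44.009 g/mol = 0.099957 mol
mol H = 2 × 1.050 g H₂O ÷ 18.015 g/mol = 0.11657 mol
Divide by the smallest (0.099957 mol): C 1.000, H 1.166
Multiplying each by 6 gives whole numbers: C 6.00, H 7.00
Empirical formula: C6H7
Empirical-formula mass = 79.12 g/mol; 158 ÷ 79.12 ≈ 2, so the molecular formula is C12H14.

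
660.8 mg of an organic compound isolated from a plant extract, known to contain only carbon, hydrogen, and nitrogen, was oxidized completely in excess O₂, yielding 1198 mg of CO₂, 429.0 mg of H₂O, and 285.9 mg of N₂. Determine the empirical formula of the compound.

mol C = 1.198 g CO₂ ÷ 44.009 g/mol = 0.027222 mol
mol H = 2 × 0.4290 g H₂O ÷ 18.015 g/mol = 0.047627 mol
mol N = 2 × 0.2859 g N₂ ÷ 28.014 g/mol = 0.020411 mol
Divide by the smallest (0.020411 mol): C 1.334, H 2.333, N 1.000
Multiplying each by 3 gives whole numbers: C 4.00, H 7.00, N 3.00

C4H7N3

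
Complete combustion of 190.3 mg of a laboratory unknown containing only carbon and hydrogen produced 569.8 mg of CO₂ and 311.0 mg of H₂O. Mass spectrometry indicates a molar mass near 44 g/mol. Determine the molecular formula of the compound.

mol C = 0.5698 g CO₂ ÷ 44.009 g/mol = 0.012947 mol
mol H = 2 × 0.3110 g H₂O ÷ 18.015 g/mol = 0.034527 mol
Divide by the smallest (0.012947 mol): C 1.000, H 2.667
Multiplying each by 3 gives whole numbers: C 3.00, H 8.00
Empirical formula: C3H8
Empirical-formula mass = 44.10 g/mol; 44 ÷ 44.10 ≈ 1, so the molecular formula is C3H8.

C3H8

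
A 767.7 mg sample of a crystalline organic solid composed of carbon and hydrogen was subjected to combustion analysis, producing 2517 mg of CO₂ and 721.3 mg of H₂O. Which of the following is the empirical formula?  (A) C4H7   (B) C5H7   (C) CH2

mol C = 2.517 g CO₂ ÷ 44.009 g/mol = 0.057193 mol
mol H = 2 × 0.7213 g H₂O ÷ 18.015 g/mol = 0.080078 mol
Divide by the smallest (0.057193 mol): C 1.000, H 1.400
Multiplying each by 5 gives whole numbers: C 5.00, H 7.00

(B) C5H7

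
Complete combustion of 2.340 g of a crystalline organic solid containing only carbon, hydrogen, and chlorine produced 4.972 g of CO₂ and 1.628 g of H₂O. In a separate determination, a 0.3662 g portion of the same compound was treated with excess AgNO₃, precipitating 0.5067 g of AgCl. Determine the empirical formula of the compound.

C5H8Cl

mol C = 4.972 g CO₂ ÷ 44.009 g/mol = 0.11298 mol
mol H = 2 × 1.628 g H₂O ÷ 18.015 g/mol = 0.18074 mol
From the AgCl data: mol Cl per gram of compound = (0.5067 ÷ 143.318) ÷ 0.3662 = 0.0096545 mol/g, so in the 2.340 g combustion sample mol Cl = 0.022592 mol
Divide by the smallest (0.022592 mol): C 5.001, H 8.000, Cl 1.000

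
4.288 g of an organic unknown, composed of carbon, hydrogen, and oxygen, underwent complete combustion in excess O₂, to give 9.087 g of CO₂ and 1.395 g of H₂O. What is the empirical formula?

C4H3O2

mol C = 9.087 g CO₂ ÷ 44.009 g/mol = 0.20648 mol
mol H = 2 × 1.395 g H₂O ÷ 18.015 g/mol = 0.15487 mol
mass O = 4.288 − (2.4800 + 0.15611) = 1.6519 g → mol O = 1.6519 ÷ 15.999 = 0.10325 mol
Divide by the smallest (0.10325 mol): C 2.000, H 1.500, O 1.000
Multiplying each by 2 gives whole numbers: C 4.00, H 3.00, O 2.00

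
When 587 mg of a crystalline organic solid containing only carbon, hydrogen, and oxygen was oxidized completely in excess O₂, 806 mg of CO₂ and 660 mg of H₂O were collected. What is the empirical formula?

mol C = 0.806 g CO₂ ÷ 44.009 g/mol = 0.01831 mol
mol H = 2 × 0.660 g H₂O ÷ 18.015 g/mol = 0.07327 mol
mass O = 0.587 − (0.2200 + 0.07386) = 0.2932 g → mol O = 0.2932 ÷ 15.999 = 0.01832 mol
Divide by the smallest (0.01831 mol): C 1.000, H 4.001, O 1.001

CH4O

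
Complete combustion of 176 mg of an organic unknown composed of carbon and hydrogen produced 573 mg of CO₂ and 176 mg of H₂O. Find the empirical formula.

C2H3

mol C = 0.573 g CO₂ ÷ 44.009 g/mol = 0.01302 mol
mol H = 2 × 0.176 g H₂O ÷ 18.015 g/mol = 0.01954 mol
Divide by the smallest (0.01302 mol): C 1.000, H 1.501
Multiplying each by 2 gives whole numbers: C 2.00, H 3.00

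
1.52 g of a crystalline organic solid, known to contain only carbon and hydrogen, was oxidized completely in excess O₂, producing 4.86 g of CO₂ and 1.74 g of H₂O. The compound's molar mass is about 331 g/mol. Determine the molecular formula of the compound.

C24H42

mol C = 4.86 g CO₂ ÷ 44.009 g/mol = 0.1104 mol
mol H = 2 × 1.74 g H₂O ÷ 18.015 g/mol = 0.1932 mol
Divide by the smallest (0.1104 mol): C 1.000, H 1.749
Multiplying each by 4 gives whole numbers: C 4.00, H 7.00
Empirical formula: C4H7
Empirical-formula mass = 55.10 g/mol; 331 ÷ 55.10 ≈ 6, so the molecular formula is C24H42.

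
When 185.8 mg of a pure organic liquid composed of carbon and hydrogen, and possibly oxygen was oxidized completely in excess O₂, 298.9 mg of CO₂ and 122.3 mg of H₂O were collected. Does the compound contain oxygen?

yes

mol C = 0.2989 g CO₂ ÷ 44.009 g/mol = 0.0067918 mol
mol H = 2 × 0.1223 g H₂O ÷ 18.015 g/mol = 0.013578 mol
C and H account for only 0.095262 g of the 0.1858 g sample; the remaining 0.090538 g must be oxygen.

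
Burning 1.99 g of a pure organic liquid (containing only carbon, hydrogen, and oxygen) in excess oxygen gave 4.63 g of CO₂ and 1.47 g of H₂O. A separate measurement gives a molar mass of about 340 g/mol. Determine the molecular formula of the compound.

C18H28O6

mol C = 4.63 g CO₂ ÷ 44.009 g/mol = 0.1052 mol
mol H = 2 × 1.47 g H₂O ÷ 18.015 g/mol = 0.1632 mol
mass O = 1.99 − (1.264 + 0.1645) = 0.5619 g → mol O = 0.5619 ÷ 15.999 = 0.03512 mol
Divide by the smallest (0.03512 mol): C 2.996, H 4.647, O 1.000
Multiplying each by 3 gives whole numbers: C 8.99, H 13.94, O 3.00
Empirical formula: C9H14O3
Empirical-formula mass = 170.21 g/mol; 340 ÷ 170.21 ≈ 2, so the molecular formula is C18H28O6.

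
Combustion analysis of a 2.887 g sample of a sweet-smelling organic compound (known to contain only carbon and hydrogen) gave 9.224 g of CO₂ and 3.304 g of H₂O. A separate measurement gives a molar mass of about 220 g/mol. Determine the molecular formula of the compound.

C16H28

mol C = 9.224 g CO₂ ÷ 44.009 g/mol = 0.20959 mol
mol H = 2 × 3.304 g H₂O ÷ 18.015 g/mol = 0.36681 mol
Divide by the smallest (0.20959 mol): C 1.000, H 1.750
Multiplying each by 4 gives whole numbers: C 4.00, H 7.00
Empirical formula: C4H7
Empirical-formula mass = 55.10 g/mol; 220 ÷ 55.10 ≈ 4, so the molecular formula is C16H28.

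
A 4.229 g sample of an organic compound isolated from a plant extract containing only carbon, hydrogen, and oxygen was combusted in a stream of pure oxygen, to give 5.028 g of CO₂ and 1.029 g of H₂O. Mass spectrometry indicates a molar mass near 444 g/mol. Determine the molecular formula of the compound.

mol C = 5.028 g CO₂ ÷ 44.009 g/mol = 0.11425 mol
mol H = 2 × 1.029 g H₂O ÷ 18.015 g/mol = 0.11424 mol
mass O = 4.229 − (1.3722 + 0.11515) = 2.7416 g → mol O = 2.7416 ÷ 15.999 = 0.17136 mol
Divide by the smallest (0.11424 mol): C 1.000, H 1.000, O 1.500
Multiplying each by 2 gives whole numbers: C 2.00, H 2.00, O 3.00
Empirical formula: C2H2O3
Empirical-formula mass = 74.03 g/mol; 444 ÷ 74.03 ≈ 6, so the molecular formula is C12H12O18.

C12H12O18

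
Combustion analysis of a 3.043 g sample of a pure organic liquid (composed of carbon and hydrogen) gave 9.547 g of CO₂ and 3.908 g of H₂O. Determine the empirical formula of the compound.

mol C = 9.547 g CO₂ ÷ 44.009 g/mol = 0.21693 mol
mol H = 2 × 3.908 g H₂O ÷ 18.015 g/mol = 0.43386 mol
Divide by the smallest (0.21693 mol): C 1.000, H 2.000

CH2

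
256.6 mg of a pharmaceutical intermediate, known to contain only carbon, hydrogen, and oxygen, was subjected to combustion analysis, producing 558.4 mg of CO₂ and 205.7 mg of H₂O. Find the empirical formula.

C5H9O2

mol C = 0.5584 g CO₂ ÷ 44.009 g/mol = 0.012688 mol
mol H = 2 × 0.2057 g H₂O ÷ 18.015 g/mol = 0.022837 mol
mass O = 0.2566 − (0.15240 + 0.023019) = 0.081181 g → mol O = 0.081181 ÷ 15.999 = 0.0050742 mol
Divide by the smallest (0.0050742 mol): C 2.501, H 4.501, O 1.000
Multiplying each by 2 gives whole numbers: C 5.00, H 9.00, O 2.00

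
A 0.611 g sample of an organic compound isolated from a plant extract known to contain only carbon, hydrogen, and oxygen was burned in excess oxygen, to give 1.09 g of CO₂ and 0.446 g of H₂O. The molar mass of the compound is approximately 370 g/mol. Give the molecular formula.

mol C = 1.09 g CO₂ ÷ 44.009 g/mol = 0.02477 mol
mol H = 2 × 0.446 g H₂O ÷ 18.015 g/mol = 0.04951 mol
mass O = 0.611 − (0.2975 + 0.04991) = 0.2636 g → mol O = 0.2636 ÷ 15.999 = 0.01648 mol
Divide by the smallest (0.01648 mol): C 1.503, H 3.005, O 1.000
Multiplying each by 2 gives whole numbers: C 3.01, H 6.01, O 2.00
Empirical formula: C3H6O2
Empirical-formula mass = 74.08 g/mol; 370 ÷ 74.08 ≈ 5, so the molecular formula is C15H30O10.

C15H30O10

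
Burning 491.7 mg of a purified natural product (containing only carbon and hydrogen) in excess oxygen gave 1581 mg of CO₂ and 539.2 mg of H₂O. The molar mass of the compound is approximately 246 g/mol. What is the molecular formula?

mol C = 1.581 g CO₂ ÷ 44.009 g/mol = 0.035924 mol
mol H = 2 × 0.5392 g H₂O ÷ 18.015 g/mol = 0.059861 mol
Divide by the smallest (0.035924 mol): C 1.000, H 1.666
Multiplying each by 3 gives whole numbers: C 3.00, H 5.00
Empirical formula: C3H5
Empirical-formula mass = 41.07 g/mol; 246 ÷ 41.07 ≈ 6, so the molecular formula is C18H30.

C18H30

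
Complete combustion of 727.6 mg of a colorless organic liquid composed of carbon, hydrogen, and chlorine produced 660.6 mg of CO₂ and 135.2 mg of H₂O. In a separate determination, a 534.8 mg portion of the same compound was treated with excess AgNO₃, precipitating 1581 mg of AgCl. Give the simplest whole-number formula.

mol C = 0.6606 g CO₂ ÷ 44.009 g/mol = 0.015011 mol
mol H = 2 × 0.1352 g H₂O ÷ 18.015 g/mol = 0.015010 mol
From the AgCl data: mol Cl per gram of compound = (1.581 ÷ 143.318) ÷ 0.5348 = 0.020627 mol/g, so in the 0.7276 g combustion sample mol Cl = 0.015008 mol
Divide by the smallest (0.015008 mol): C 1.000, H 1.000, Cl 1.000

CHCl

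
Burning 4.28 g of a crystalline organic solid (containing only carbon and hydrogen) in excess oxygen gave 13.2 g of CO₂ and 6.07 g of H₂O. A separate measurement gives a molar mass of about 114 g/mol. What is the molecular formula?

C8H18

mol C = 13.2 g CO₂ ÷ 44.009 g/mol = 0.2999 mol
mol H = 2 × 6.07 g H₂O ÷ 18.015 g/mol = 0.6739 mol
Divide by the smallest (0.2999 mol): C 1.000, H 2.247
Multiplying each by 4 gives whole numbers: C 4.00, H 8.99
Empirical formula: C4H9
Empirical-formula mass = 57.12 g/mol; 114 ÷ 57.12 ≈ 2, so the molecular formula is C8H18.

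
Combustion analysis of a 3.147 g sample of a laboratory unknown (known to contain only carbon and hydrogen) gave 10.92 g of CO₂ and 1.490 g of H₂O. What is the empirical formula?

C3H2

mol C = 10.92 g CO₂ ÷ 44.009 g/mol = 0.24813 mol
mol H = 2 × 1.490 g H₂O ÷ 18.015 g/mol = 0.16542 mol
Divide by the smallest (0.16542 mol): C 1.500, H 1.000
Multiplying each by 2 gives whole numbers: C 3.00, H 2.00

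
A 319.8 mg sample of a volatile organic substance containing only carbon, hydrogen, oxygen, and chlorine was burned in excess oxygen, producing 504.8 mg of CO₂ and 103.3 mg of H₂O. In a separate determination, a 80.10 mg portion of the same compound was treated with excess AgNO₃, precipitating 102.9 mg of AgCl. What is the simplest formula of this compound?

C8H8Cl2O3

mol C = 0.5048 g CO₂ ÷ 44.009 g/mol = 0.011470 mol
mol H = 2 × 0.1033 g H₂O ÷ 18.015 g/mol = 0.011468 mol
From the AgCl data: mol Cl per gram of compound = (0.1029 ÷ 143.318) ÷ 0.08010 = 0.0089636 mol/g, so in the 0.3198 g combustion sample mol Cl = 0.0028666 mol
mass O = 0.3198 − (0.13777 + 0.011560 + 0.10162) = 0.068850 g → mol O = 0.068850 ÷ 15.999 = 0.0043034 mol
Divide by the smallest (0.0028666 mol): C 4.001, H 4.001, Cl 1.000, O 1.501
Multiplying each by 2 gives whole numbers: C 8.00, H 8.00, Cl 2.00, O 3.00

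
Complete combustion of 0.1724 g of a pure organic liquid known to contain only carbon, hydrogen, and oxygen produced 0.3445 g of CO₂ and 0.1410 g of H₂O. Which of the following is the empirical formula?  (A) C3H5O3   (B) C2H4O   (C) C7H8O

mol C = 0.3445 g CO₂ ÷ 44.009 g/mol = 0.0078279 mol
mol H = 2 × 0.1410 g H₂O ÷ 18.015 g/mol = 0.015654 mol
mass O = 0.1724 − (0.094021 + 0.015779) = 0.062600 g → mol O = 0.062600 ÷ 15.999 = 0.0039127 mol
Divide by the smallest (0.0039127 mol): C 2.001, H 4.001, O 1.000

(B) C2H4O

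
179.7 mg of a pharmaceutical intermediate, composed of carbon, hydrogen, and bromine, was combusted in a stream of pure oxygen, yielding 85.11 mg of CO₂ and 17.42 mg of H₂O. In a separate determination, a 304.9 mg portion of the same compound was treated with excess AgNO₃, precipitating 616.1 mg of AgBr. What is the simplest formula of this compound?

CHBr

mol C = 0.08511 g CO₂ ÷ 44.009 g/mol = 0.0019339 mol
mol H = 2 × 0.01742 g H₂O ÷ 18.015 g/mol = 0.0019339 mol
From the AgBr data: mol Br per gram of compound = (0.6161 ÷ 187.772) ÷ 0.3049 = 0.010761 mol/g, so in the 0.1797 g combustion sample mol Br = 0.0019338 mol
Divide by the smallest (0.0019338 mol): C 1.000, H 1.000, Br 1.000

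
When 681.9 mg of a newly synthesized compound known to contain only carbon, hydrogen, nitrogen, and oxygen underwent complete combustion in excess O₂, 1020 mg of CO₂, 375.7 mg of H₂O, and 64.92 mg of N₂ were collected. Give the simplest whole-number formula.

mol C = 1.020 g CO₂ ÷ 44.009 g/mol = 0.023177 mol
mol H = 2 × 0.3757 g H₂O ÷ 18.015 g/mol = 0.041710 mol
mol N = 2 × 0.06492 g N₂ ÷ 28.014 g/mol = 0.0046348 mol
mass O = 0.6819 − (0.27838 + 0.042043 + 0.064920) = 0.29656 g → mol O = 0.29656 ÷ 15.999 = 0.018536 mol
Divide by the smallest (0.0046348 mol): C 5.001, H 8.999, N 1.000, O 3.999

C5H9NO4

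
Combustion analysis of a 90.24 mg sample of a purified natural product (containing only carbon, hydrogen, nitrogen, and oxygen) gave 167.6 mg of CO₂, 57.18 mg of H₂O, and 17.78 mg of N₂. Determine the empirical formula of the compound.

C3H5NO

mol C = 0.1676 g CO₂ ÷ 44.009 g/mol = 0.0038083 mol
mol H = 2 × 0.05718 g H₂O ÷ 18.015 g/mol = 0.0063480 mol
mol N = 2 × 0.01778 g N₂ ÷ 28.014 g/mol = 0.0012694 mol
mass O = 0.09024 − (0.045742 + 0.0063988 + 0.017780) = 0.020320 g → mol O = 0.020320 ÷ 15.999 = 0.0012701 mol
Divide by the smallest (0.0012694 mol): C 3.000, H 5.001, N 1.000, O 1.001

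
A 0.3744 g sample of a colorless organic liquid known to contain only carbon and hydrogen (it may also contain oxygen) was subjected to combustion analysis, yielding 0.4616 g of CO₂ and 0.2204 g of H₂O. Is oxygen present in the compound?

mol C = 0.4616 g CO₂ ÷ 44.009 g/mol = 0.010489 mol
mol H = 2 × 0.2204 g H₂O ÷ 18.015 g/mol = 0.024468 mol
C and H account for only 0.15064 g of the 0.3744 g sample; the remaining 0.22376 g must be oxygen.

yes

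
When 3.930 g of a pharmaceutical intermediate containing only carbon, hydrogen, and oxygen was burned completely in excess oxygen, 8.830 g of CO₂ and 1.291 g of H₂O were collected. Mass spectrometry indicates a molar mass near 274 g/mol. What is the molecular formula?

mol C = 8.830 g CO₂ ÷ 44.009 g/mol = 0.20064 mol
mol H = 2 × 1.291 g H₂O ÷ 18.015 g/mol = 0.14333 mol
mass O = 3.930 − (2.4099 + 0.14447) = 1.3756 g → mol O = 1.3756 ÷ 15.999 = 0.085982 mol
Divide by the smallest (0.085982 mol): C 2.334, H 1.667, O 1.000
Multiplying each by 3 gives whole numbers: C 7.00, H 5.00, O 3.00
Empirical formula: C7H5O3
Empirical-formula mass = 137.11 g/mol; 274 ÷ 137.11 ≈ 2, so the molecular formula is C14H10O6.

C14H10O6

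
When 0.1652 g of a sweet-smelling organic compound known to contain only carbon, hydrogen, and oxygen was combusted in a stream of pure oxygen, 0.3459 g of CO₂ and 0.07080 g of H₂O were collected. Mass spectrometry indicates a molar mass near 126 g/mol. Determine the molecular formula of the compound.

mol C = 0.3459 g CO₂ ÷ 44.009 g/mol = 0.0078598 mol
mol H = 2 × 0.07080 g H₂O ÷ 18.015 g/mol = 0.0078601 mol
mass O = 0.1652 − (0.094404 + 0.0079230) = 0.062873 g → mol O = 0.062873 ÷ 15.999 = 0.0039298 mol
Divide by the smallest (0.0039298 mol): C 2.000, H 2.000, O 1.000
Empirical formula: C2H2O
Empirical-formula mass = 42.04 g/mol; 126 ÷ 42.04 ≈ 3, so the molecular formula is C6H6O3.

C6H6O3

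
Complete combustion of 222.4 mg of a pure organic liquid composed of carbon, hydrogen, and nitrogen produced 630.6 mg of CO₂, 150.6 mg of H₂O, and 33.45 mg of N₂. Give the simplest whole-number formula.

C6H7N

mol C = 0.6306 g CO₂ ÷ 44.009 g/mol = 0.014329 mol
mol H = 2 × 0.1506 g H₂O ÷ 18.015 g/mol = 0.016719 mol
mol N = 2 × 0.03345 g N₂ ÷ 28.014 g/mol = 0.0023881 mol
Divide by the smallest (0.0023881 mol): C 6.000, H 7.001, N 1.000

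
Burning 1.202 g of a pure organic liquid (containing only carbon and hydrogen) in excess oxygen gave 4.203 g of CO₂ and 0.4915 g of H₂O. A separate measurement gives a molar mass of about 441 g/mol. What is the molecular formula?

C35H20

mol C = 4.203 g CO₂ ÷ 44.009 g/mol = 0.095503 mol
mol H = 2 × 0.4915 g H₂O ÷ 18.015 g/mol = 0.054566 mol
Divide by the smallest (0.054566 mol): C 1.750, H 1.000
Multiplying each by 4 gives whole numbers: C 7.00, H 4.00
Empirical formula: C7H4
Empirical-formula mass = 88.11 g/mol; 441 ÷ 88.11 ≈ 5, so the molecular formula is C35H20.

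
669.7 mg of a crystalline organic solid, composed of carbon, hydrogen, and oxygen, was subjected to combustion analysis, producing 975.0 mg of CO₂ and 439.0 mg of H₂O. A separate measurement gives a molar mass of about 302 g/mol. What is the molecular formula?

C10H22O10

mol C = 0.9750 g CO₂ ÷ 44.009 g/mol = 0.022155 mol
mol H = 2 × 0.4390 g H₂O ÷ 18.015 g/mol = 0.048737 mol
mass O = 0.6697 − (0.26610 + 0.049127) = 0.35447 g → mol O = 0.35447 ÷ 15.999 = 0.022156 mol
Divide by the smallest (0.022155 mol): C 1.000, H 2.200, O 1.000
Multiplying each by 5 gives whole numbers: C 5.00, H 11.00, O 5.00
Empirical formula: C5H11O5
Empirical-formula mass = 151.14 g/mol; 302 ÷ 151.14 ≈ 2, so the molecular formula is C10H22O10.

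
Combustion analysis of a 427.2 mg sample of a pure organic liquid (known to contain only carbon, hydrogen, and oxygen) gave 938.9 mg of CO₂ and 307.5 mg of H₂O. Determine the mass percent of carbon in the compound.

mol C = 0.9389 g CO₂ ÷ 44.009 g/mol = 0.021334 mol
mol H = 2 × 0.3075 g H₂O ÷ 18.015 g/mol = 0.034138 mol
mass O = 0.4272 − (0.25625 + 0.034411) = 0.13654 g → mol O = 0.13654 ÷ 15.999 = 0.0085345 mol
mass % C = 0.25625 g ÷ 0.4272 g × 100%

59.98%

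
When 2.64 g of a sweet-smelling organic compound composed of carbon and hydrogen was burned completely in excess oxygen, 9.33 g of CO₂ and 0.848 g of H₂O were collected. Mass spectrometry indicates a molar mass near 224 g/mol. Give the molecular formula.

mol C = 9.33 g CO₂ ÷ 44.009 g/mol = 0.2120 mol
mol H = 2 × 0.848 g H₂O ÷ 18.015 g/mol = 0.09414 mol
Divide by the smallest (0.09414 mol): C 2.252, H 1.000
Multiplying each by 4 gives whole numbers: C 9.01, H 4.00
Empirical formula: C9H4
Empirical-formula mass = 112.13 g/mol; 224 ÷ 112.13 ≈ 2, so the molecular formula is C18H8.

C18H8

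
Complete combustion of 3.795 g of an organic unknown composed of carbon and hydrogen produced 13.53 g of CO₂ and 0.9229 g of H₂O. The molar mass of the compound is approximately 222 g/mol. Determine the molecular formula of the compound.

C18H6

mol C = 13.53 g CO₂ ÷ 44.009 g/mol = 0.30744 mol
mol H = 2 × 0.9229 g H₂O ÷ 18.015 g/mol = 0.10246 mol
Divide by the smallest (0.10246 mol): C 3.001, H 1.000
Empirical formula: C3H
Empirical-formula mass = 37.04 g/mol; 222 ÷ 37.04 ≈ 6, so the molecular formula is C18H6.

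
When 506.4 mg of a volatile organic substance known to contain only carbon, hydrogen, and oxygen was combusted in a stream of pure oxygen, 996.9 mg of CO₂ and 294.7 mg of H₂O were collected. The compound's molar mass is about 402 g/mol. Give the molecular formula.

mol C = 0.9969 g CO₂ ÷ 44.009 g/mol = 0.022652 mol
mol H = 2 × 0.2947 g H₂O ÷ 18.015 g/mol = 0.032717 mol
mass O = 0.5064 − (0.27208 + 0.032979) = 0.20135 g → mol O = 0.20135 ÷ 15.999 = 0.012585 mol
Divide by the smallest (0.012585 mol): C 1.800, H 2.600, O 1.000
Multiplying each by 5 gives whole numbers: C 9.00, H 13.00, O 5.00
Empirical formula: C9H13O5
Empirical-formula mass = 201.20 g/mol; 402 ÷ 201.20 ≈ 2, so the molecular formula is C18H26O10.

C18H26O10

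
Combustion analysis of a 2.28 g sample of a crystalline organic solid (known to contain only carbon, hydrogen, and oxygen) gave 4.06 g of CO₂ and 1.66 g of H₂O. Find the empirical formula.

mol C = 4.06 g CO₂ ÷ 44.009 g/mol = 0.09225 mol
mol H = 2 × 1.66 g H₂O ÷ 18.015 g/mol = 0.1843 mol
mass O = 2.28 − (1.108 + 0.1858) = 0.9862 g → mol O = 0.9862 ÷ 15.999 = 0.06164 mol
Divide by the smallest (0.06164 mol): C 1.497, H 2.990, O 1.000
Multiplying each by 2 gives whole numbers: C 2.99, H 5.98, O 2.00

C3H6O2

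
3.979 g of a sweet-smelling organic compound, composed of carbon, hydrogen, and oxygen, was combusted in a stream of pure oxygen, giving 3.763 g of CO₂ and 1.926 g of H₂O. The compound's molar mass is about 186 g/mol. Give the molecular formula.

C4H10O8

mol C = 3.763 g CO₂ ÷ 44.009 g/mol = 0.085505 mol
mol H = 2 × 1.926 g H₂O ÷ 18.015 g/mol = 0.21382 mol
mass O = 3.979 − (1.0270 + 0.21553) = 2.7365 g → mol O = 2.7365 ÷ 15.999 = 0.17104 mol
Divide by the smallest (0.085505 mol): C 1.000, H 2.501, O 2.000
Multiplying each by 2 gives whole numbers: C 2.00, H 5.00, O 4.00
Empirical formula: C2H5O4
Empirical-formula mass = 93.06 g/mol; 186 ÷ 93.06 ≈ 2, so the molecular formula is C4H10O8.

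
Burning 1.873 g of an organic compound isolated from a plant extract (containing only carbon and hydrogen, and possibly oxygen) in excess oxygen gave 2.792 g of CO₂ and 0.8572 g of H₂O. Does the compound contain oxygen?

yes

mol C = 2.792 g CO₂ ÷ 44.009 g/mol = 0.063442 mol
mol H = 2 × 0.8572 g H₂O ÷ 18.015 g/mol = 0.095165 mol
C and H account for only 0.85792 g of the 1.873 g sample; the remaining 1.0151 g must be oxygen.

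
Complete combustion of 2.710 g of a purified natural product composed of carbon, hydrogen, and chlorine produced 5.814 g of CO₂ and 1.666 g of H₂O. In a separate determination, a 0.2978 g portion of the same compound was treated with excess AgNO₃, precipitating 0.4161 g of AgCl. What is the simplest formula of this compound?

C5H7Cl

mol C = 5.814 g CO₂ ÷ 44.009 g/mol = 0.13211 mol
mol H = 2 × 1.666 g H₂O ÷ 18.015 g/mol = 0.18496 mol
From the AgCl data: mol Cl per gram of compound = (0.4161 ÷ 143.318) ÷ 0.2978 = 0.0097493 mol/g, so in the 2.710 g combustion sample mol Cl = 0.026421 mol
Divide by the smallest (0.026421 mol): C 5.000, H 7.001, Cl 1.000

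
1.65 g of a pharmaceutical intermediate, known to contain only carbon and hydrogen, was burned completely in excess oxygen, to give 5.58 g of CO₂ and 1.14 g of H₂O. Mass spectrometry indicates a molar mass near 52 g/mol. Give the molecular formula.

mol C = 5.58 g CO₂ ÷ 44.009 g/mol = 0.1268 mol
mol H = 2 × 1.14 g H₂O ÷ 18.015 g/mol = 0.1266 mol
Divide by the smallest (0.1266 mol): C 1.002, H 1.000
Empirical formula: CH
Empirical-formula mass = 13.02 g/mol; 52 ÷ 13.02 ≈ 4, so the molecular formula is C4H4.

C4H4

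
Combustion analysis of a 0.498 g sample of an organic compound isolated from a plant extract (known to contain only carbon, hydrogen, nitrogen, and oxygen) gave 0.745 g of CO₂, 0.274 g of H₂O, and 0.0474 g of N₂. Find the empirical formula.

mol C = 0.745 g CO₂ ÷ 44.009 g/mol = 0.01693 mol
mol H = 2 × 0.274 g H₂O ÷ 18.015 g/mol = 0.03042 mol
mol N = 2 × 0.0474 g N₂ ÷ 28.014 g/mol = 0.003384 mol
mass O = 0.498 − (0.2033 + 0.03066 + 0.04740) = 0.2166 g → mol O = 0.2166 ÷ 15.999 = 0.01354 mol
Divide by the smallest (0.003384 mol): C 5.002, H 8.989, N 1.000, O 4.001

C5H9NO4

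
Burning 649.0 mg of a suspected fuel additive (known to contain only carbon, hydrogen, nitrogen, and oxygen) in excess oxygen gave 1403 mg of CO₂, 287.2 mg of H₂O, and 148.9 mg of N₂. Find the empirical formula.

C6H6N2O

mol C = 1.403 g CO₂ ÷ 44.009 g/mol = 0.031880 mol
mol H = 2 × 0.2872 g H₂O ÷ 18.015 g/mol = 0.031885 mol
mol N = 2 × 0.1489 g N₂ ÷ 28.014 g/mol = 0.010630 mol
mass O = 0.6490 − (0.38291 + 0.032140 + 0.14890) = 0.085052 g → mol O = 0.085052 ÷ 15.999 = 0.0053161 mol
Divide by the smallest (0.0053161 mol): C 5.997, H 5.998, N 2.000, O 1.000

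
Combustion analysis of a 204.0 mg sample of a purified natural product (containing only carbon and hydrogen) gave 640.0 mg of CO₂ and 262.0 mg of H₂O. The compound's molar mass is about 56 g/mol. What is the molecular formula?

C4H8

mol C = 0.6400 g CO₂ ÷ 44.009 g/mol = 0.014542 mol
mol H = 2 × 0.2620 g H₂O ÷ 18.015 g/mol = 0.029087 mol
Divide by the smallest (0.014542 mol): C 1.000, H 2.000
Empirical formula: CH2
Empirical-formula mass = 14.03 g/mol; 56 ÷ 14.03 ≈ 4, so the molecular formula is C4H8.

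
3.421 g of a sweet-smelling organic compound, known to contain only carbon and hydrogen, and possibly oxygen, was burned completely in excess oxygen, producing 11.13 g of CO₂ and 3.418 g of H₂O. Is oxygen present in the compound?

mol C = 11.13 g CO₂ ÷ 44.009 g/mol = 0.25290 mol
mol H = 2 × 3.418 g H₂O ÷ 18.015 g/mol = 0.37946 mol
C and H together account for 3.4201 g — essentially the entire 3.421 g sample — so the compound contains no oxygen.

no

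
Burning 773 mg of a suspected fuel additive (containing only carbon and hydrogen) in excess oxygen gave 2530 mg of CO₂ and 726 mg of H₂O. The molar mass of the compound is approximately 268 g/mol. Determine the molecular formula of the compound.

C20H28

mol C = 2.53 g CO₂ ÷ 44.009 g/mol = 0.05749 mol
mol H = 2 × 0.726 g H₂O ÷ 18.015 g/mol = 0.08060 mol
Divide by the smallest (0.05749 mol): C 1.000, H 1.402
Multiplying each by 5 gives whole numbers: C 5.00, H 7.01
Empirical formula: C5H7
Empirical-formula mass = 67.11 g/mol; 268 ÷ 67.11 ≈ 4, so the molecular formula is C20H28.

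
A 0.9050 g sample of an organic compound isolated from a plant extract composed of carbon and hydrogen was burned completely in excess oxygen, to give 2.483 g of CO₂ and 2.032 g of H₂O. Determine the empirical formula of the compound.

CH4

mol C = 2.483 g CO₂ ÷ 44.009 g/mol = 0.056420 mol
mol H = 2 × 2.032 g H₂O ÷ 18.015 g/mol = 0.22559 mol
Divide by the smallest (0.056420 mol): C 1.000, H 3.998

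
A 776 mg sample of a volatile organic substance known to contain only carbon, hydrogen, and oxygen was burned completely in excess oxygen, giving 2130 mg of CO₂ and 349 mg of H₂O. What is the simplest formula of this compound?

mol C = 2.13 g CO₂ ÷ 44.009 g/mol = 0.04840 mol
mol H = 2 × 0.349 g H₂O ÷ 18.015 g/mol = 0.03875 mol
mass O = 0.776 − (0.5813 + 0.03906) = 0.1556 g → mol O = 0.1556 ÷ 15.999 = 0.009727 mol
Divide by the smallest (0.009727 mol): C 4.976, H 3.983, O 1.000

C5H4O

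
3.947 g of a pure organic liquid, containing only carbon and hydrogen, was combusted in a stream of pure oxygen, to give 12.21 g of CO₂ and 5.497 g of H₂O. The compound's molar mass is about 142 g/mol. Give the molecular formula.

C10H22

mol C = 12.21 g CO₂ ÷ 44.009 g/mol = 0.27744 mol
mol H = 2 × 5.497 g H₂O ÷ 18.015 g/mol = 0.61027 mol
Divide by the smallest (0.27744 mol): C 1.000, H 2.200
Multiplying each by 5 gives whole numbers: C 5.00, H 11.00
Empirical formula: C5H11
Empirical-formula mass = 71.14 g/mol; 142 ÷ 71.14 ≈ 2, so the molecular formula is C10H22.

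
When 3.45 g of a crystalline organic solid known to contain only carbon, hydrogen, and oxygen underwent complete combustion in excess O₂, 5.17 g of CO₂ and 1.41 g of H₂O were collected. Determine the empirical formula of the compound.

C3H4O3

mol C = 5.17 g CO₂ ÷ 44.009 g/mol = 0.1175 mol
mol H = 2 × 1.41 g H₂O ÷ 18.015 g/mol = 0.1565 mol
mass O = 3.45 − (1.411 + 0.1578) = 1.881 g → mol O = 1.881 ÷ 15.999 = 0.1176 mol
Divide by the smallest (0.1175 mol): C 1.000, H 1.332, O 1.001
Multiplying each by 3 gives whole numbers: C 3.00, H 4.00, O 3.00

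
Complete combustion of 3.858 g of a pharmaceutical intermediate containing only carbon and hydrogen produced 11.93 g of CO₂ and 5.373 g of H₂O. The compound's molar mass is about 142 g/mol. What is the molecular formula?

C10H22

mol C = 11.93 g CO₂ ÷ 44.009 g/mol = 0.27108 mol
mol H = 2 × 5.373 g H₂O ÷ 18.015 g/mol = 0.59650 mol
Divide by the smallest (0.27108 mol): C 1.000, H 2.200
Multiplying each by 5 gives whole numbers: C 5.00, H 11.00
Empirical formula: C5H11
Empirical-formula mass = 71.14 g/mol; 142 ÷ 71.14 ≈ 2, so the molecular formula is C10H22.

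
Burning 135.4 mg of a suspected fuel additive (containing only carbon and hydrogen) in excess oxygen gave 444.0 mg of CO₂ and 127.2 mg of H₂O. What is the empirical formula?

C5H7

mol C = 0.4440 g CO₂ ÷ 44.009 g/mol = 0.010089 mol
mol H = 2 × 0.1272 g H₂O ÷ 18.015 g/mol = 0.014122 mol
Divide by the smallest (0.010089 mol): C 1.000, H 1.400
Multiplying each by 5 gives whole numbers: C 5.00, H 7.00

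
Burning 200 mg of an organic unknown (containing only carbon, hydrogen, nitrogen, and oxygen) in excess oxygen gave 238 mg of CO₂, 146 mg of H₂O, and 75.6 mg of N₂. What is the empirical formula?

mol C = 0.238 g CO₂ ÷ 44.009 g/mol = 0.005408 mol
mol H = 2 × 0.146 g H₂O ÷ 18.015 g/mol = 0.01621 mol
mol N = 2 × 0.0756 g N₂ ÷ 28.014 g/mol = 0.005397 mol
mass O = 0.200 − (0.06496 + 0.01634 + 0.07560) = 0.04311 g → mol O = 0.04311 ÷ 15.999 = 0.002694 mol
Divide by the smallest (0.002694 mol): C 2.007, H 6.016, N 2.003, O 1.000

C2H6N2O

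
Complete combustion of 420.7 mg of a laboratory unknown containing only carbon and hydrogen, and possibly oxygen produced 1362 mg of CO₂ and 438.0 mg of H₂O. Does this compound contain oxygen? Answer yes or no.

mol C = 1.362 g CO₂ ÷ 44.009 g/mol = 0.030948 mol
mol H = 2 × 0.4380 g H₂O ÷ 18.015 g/mol = 0.048626 mol
C and H together account for 0.42073 g — essentially the entire 0.4207 g sample — so the compound contains no oxygen.

no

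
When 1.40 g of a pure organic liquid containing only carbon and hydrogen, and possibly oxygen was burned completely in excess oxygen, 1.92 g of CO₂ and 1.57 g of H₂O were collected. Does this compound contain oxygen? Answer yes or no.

mol C = 1.92 g CO₂ ÷ 44.009 g/mol = 0.04363 mol
mol H = 2 × 1.57 g H₂O ÷ 18.015 g/mol = 0.1743 mol
C and H account for only 0.6997 g of the 1.40 g sample; the remaining 0.7003 g must be oxygen.

yes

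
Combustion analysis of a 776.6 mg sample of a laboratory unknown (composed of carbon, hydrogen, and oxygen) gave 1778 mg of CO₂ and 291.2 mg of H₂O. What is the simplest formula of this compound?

mol C = 1.778 g CO₂ ÷ 44.009 g/mol = 0.040401 mol
mol H = 2 × 0.2912 g H₂O ÷ 18.015 g/mol = 0.032329 mol
mass O = 0.7766 − (0.48525 + 0.032587) = 0.25876 g → mol O = 0.25876 ÷ 15.999 = 0.016173 mol
Divide by the smallest (0.016173 mol): C 2.498, H 1.999, O 1.000
Multiplying each by 2 gives whole numbers: C 5.00, H 4.00, O 2.00

C5H4O2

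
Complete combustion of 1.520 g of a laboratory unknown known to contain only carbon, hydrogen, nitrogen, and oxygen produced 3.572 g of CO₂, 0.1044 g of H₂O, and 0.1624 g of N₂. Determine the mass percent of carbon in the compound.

mol C = 3.572 g CO₂ ÷ 44.009 g/mol = 0.081165 mol
mol H = 2 × 0.1044 g H₂O ÷ 18.015 g/mol = 0.011590 mol
mol N = 2 × 0.1624 g N₂ ÷ 28.014 g/mol = 0.011594 mol
mass O = 1.520 − (0.97488 + 0.011683 + 0.16240) = 0.37104 g → mol O = 0.37104 ÷ 15.999 = 0.023192 mol
mass % C = 0.97488 g ÷ 1.520 g × 100%

64.14%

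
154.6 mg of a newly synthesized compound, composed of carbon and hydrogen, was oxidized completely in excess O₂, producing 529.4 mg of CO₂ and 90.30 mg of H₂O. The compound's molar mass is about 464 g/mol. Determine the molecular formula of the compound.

C36H30

mol C = 0.5294 g CO₂ ÷ 44.009 g/mol = 0.012029 mol
mol H = 2 × 0.09030 g H₂O ÷ 18.015 g/mol = 0.010025 mol
Divide by the smallest (0.010025 mol): C 1.200, H 1.000
Multiplying each by 5 gives whole numbers: C 6.00, H 5.00
Empirical formula: C6H5
Empirical-formula mass = 77.11 g/mol; 464 ÷ 77.11 ≈ 6, so the molecular formula is C36H30.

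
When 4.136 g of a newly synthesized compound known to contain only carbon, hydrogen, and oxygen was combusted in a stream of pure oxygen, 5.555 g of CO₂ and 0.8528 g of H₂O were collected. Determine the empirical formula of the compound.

C4H3O5

mol C = 5.555 g CO₂ ÷ 44.009 g/mol = 0.12622 mol
mol H = 2 × 0.8528 g H₂O ÷ 18.015 g/mol = 0.094677 mol
mass O = 4.136 − (1.5161 + 0.095434) = 2.5245 g → mol O = 2.5245 ÷ 15.999 = 0.15779 mol
Divide by the smallest (0.094677 mol): C 1.333, H 1.000, O 1.667
Multiplying each by 3 gives whole numbers: C 4.00, H 3.00, O 5.00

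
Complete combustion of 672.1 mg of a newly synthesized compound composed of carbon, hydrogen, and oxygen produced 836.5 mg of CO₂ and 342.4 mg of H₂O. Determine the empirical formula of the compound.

mol C = 0.8365 g CO₂ ÷ 44.009 g/mol = 0.019007 mol
mol H = 2 × 0.3424 g H₂O ÷ 18.015 g/mol = 0.038013 mol
mass O = 0.6721 − (0.22830 + 0.038317) = 0.40548 g → mol O = 0.40548 ÷ 15.999 = 0.025344 mol
Divide by the smallest (0.019007 mol): C 1.000, H 2.000, O 1.333
Multiplying each by 3 gives whole numbers: C 3.00, H 6.00, O 4.00

C3H6O4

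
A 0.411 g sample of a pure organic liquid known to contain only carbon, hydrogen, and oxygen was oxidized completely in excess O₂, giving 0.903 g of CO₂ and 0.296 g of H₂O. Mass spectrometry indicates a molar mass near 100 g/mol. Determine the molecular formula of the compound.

mol C = 0.903 g CO₂ ÷ 44.009 g/mol = 0.02052 mol
mol H = 2 × 0.296 g H₂O ÷ 18.015 g/mol = 0.03286 mol
mass O = 0.411 − (0.2464 + 0.03312) = 0.1314 g → mol O = 0.1314 ÷ 15.999 = 0.008215 mol
Divide by the smallest (0.008215 mol): C 2.498, H 4.000, O 1.000
Multiplying each by 2 gives whole numbers: C 5.00, H 8.00, O 2.00
Empirical formula: C5H8O2
Empirical-formula mass = 100.12 g/mol; 100 ÷ 100.12 ≈ 1, so the molecular formula is C5H8O2.

C5H8O2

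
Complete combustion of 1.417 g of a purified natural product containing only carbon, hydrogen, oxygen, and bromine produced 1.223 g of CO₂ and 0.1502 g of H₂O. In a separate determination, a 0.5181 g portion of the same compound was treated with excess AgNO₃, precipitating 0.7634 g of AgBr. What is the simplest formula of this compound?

C5H3Br2O2

mol C = 1.223 g CO₂ ÷ 44.009 g/mol = 0.027790 mol
mol H = 2 × 0.1502 g H₂O ÷ 18.015 g/mol = 0.016675 mol
From the AgBr data: mol Br per gram of compound = (0.7634 ÷ 187.772) ÷ 0.5181 = 0.0078471 mol/g, so in the 1.417 g combustion sample mol Br = 0.011119 mol
mass O = 1.417 − (0.33378 + 0.016808 + 0.88848) = 0.17793 g → mol O = 0.17793 ÷ 15.999 = 0.011121 mol
Divide by the smallest (0.011119 mol): C 2.499, H 1.500, Br 1.000, O 1.000
Multiplying each by 2 gives whole numbers: C 5.00, H 3.00, Br 2.00, O 2.00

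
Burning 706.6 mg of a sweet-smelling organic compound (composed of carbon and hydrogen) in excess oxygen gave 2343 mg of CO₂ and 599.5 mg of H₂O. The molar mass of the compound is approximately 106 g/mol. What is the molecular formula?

C8H10

mol C = 2.343 g CO₂ ÷ 44.009 g/mol = 0.053239 mol
mol H = 2 × 0.5995 g H₂O ÷ 18.015 g/mol = 0.066556 mol
Divide by the smallest (0.053239 mol): C 1.000, H 1.250
Multiplying each by 4 gives whole numbers: C 4.00, H 5.00
Empirical formula: C4H5
Empirical-formula mass = 53.08 g/mol; 106 ÷ 53.08 ≈ 2, so the molecular formula is C8H10.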